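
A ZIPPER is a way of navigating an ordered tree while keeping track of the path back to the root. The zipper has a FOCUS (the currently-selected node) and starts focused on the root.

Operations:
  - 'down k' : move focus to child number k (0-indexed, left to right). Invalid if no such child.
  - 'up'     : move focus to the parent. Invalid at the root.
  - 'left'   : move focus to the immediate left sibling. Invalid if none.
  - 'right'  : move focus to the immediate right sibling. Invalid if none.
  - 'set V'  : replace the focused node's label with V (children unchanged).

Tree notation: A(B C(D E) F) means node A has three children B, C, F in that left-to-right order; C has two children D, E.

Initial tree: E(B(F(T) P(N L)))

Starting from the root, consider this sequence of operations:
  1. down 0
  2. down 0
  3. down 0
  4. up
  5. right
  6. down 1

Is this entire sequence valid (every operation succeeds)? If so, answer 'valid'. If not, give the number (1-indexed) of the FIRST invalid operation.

Answer: valid

Derivation:
Step 1 (down 0): focus=B path=0 depth=1 children=['F', 'P'] left=[] right=[] parent=E
Step 2 (down 0): focus=F path=0/0 depth=2 children=['T'] left=[] right=['P'] parent=B
Step 3 (down 0): focus=T path=0/0/0 depth=3 children=[] left=[] right=[] parent=F
Step 4 (up): focus=F path=0/0 depth=2 children=['T'] left=[] right=['P'] parent=B
Step 5 (right): focus=P path=0/1 depth=2 children=['N', 'L'] left=['F'] right=[] parent=B
Step 6 (down 1): focus=L path=0/1/1 depth=3 children=[] left=['N'] right=[] parent=P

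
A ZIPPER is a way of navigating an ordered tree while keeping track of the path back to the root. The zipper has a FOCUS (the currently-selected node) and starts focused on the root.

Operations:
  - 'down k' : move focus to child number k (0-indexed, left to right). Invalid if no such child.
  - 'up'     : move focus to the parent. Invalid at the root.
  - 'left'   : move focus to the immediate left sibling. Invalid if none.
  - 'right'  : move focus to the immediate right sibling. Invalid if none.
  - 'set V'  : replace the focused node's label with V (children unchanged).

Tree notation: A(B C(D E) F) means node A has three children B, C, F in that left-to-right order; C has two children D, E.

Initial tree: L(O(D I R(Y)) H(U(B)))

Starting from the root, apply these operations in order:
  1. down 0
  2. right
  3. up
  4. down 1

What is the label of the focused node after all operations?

Step 1 (down 0): focus=O path=0 depth=1 children=['D', 'I', 'R'] left=[] right=['H'] parent=L
Step 2 (right): focus=H path=1 depth=1 children=['U'] left=['O'] right=[] parent=L
Step 3 (up): focus=L path=root depth=0 children=['O', 'H'] (at root)
Step 4 (down 1): focus=H path=1 depth=1 children=['U'] left=['O'] right=[] parent=L

Answer: H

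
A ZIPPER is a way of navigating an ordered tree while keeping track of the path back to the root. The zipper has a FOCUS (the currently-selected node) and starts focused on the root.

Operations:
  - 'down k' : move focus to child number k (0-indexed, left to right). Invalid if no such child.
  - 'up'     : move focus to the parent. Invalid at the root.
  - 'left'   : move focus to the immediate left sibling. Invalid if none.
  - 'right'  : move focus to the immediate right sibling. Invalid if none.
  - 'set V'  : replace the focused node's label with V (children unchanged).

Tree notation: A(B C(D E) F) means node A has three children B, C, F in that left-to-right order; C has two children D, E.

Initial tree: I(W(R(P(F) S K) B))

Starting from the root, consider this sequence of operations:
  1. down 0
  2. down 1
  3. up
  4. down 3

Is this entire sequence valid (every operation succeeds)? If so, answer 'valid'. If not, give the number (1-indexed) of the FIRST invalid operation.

Step 1 (down 0): focus=W path=0 depth=1 children=['R', 'B'] left=[] right=[] parent=I
Step 2 (down 1): focus=B path=0/1 depth=2 children=[] left=['R'] right=[] parent=W
Step 3 (up): focus=W path=0 depth=1 children=['R', 'B'] left=[] right=[] parent=I
Step 4 (down 3): INVALID

Answer: 4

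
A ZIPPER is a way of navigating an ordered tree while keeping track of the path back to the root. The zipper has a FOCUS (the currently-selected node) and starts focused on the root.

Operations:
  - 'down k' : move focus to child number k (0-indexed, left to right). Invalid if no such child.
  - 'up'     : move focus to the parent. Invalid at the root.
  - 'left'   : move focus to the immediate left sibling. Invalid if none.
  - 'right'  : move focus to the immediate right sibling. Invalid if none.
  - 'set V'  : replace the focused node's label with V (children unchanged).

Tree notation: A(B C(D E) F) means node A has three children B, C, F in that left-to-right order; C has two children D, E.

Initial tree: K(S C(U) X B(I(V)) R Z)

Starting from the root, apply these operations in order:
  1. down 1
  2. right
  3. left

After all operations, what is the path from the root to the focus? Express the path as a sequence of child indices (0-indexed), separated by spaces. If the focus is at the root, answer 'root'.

Answer: 1

Derivation:
Step 1 (down 1): focus=C path=1 depth=1 children=['U'] left=['S'] right=['X', 'B', 'R', 'Z'] parent=K
Step 2 (right): focus=X path=2 depth=1 children=[] left=['S', 'C'] right=['B', 'R', 'Z'] parent=K
Step 3 (left): focus=C path=1 depth=1 children=['U'] left=['S'] right=['X', 'B', 'R', 'Z'] parent=K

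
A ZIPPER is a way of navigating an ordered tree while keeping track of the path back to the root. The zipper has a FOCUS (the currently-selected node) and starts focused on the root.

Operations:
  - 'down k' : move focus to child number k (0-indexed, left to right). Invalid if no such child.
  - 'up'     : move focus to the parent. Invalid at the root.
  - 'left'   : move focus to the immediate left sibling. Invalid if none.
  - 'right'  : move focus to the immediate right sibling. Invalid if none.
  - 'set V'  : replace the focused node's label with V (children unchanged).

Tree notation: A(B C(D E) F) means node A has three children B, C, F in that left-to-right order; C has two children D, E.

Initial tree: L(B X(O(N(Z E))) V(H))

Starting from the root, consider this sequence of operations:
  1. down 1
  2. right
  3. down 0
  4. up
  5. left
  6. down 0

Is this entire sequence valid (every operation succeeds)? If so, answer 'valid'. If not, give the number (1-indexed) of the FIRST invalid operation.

Answer: valid

Derivation:
Step 1 (down 1): focus=X path=1 depth=1 children=['O'] left=['B'] right=['V'] parent=L
Step 2 (right): focus=V path=2 depth=1 children=['H'] left=['B', 'X'] right=[] parent=L
Step 3 (down 0): focus=H path=2/0 depth=2 children=[] left=[] right=[] parent=V
Step 4 (up): focus=V path=2 depth=1 children=['H'] left=['B', 'X'] right=[] parent=L
Step 5 (left): focus=X path=1 depth=1 children=['O'] left=['B'] right=['V'] parent=L
Step 6 (down 0): focus=O path=1/0 depth=2 children=['N'] left=[] right=[] parent=X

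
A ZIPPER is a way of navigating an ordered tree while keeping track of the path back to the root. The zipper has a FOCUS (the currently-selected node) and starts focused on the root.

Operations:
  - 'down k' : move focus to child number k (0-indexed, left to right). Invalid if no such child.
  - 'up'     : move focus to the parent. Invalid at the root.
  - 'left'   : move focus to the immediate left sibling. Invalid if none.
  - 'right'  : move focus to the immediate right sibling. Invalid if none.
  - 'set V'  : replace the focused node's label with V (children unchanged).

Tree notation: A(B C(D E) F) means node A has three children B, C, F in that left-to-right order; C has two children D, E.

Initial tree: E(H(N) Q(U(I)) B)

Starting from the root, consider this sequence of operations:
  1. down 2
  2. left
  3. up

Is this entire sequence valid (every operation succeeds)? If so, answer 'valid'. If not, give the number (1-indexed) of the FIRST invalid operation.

Step 1 (down 2): focus=B path=2 depth=1 children=[] left=['H', 'Q'] right=[] parent=E
Step 2 (left): focus=Q path=1 depth=1 children=['U'] left=['H'] right=['B'] parent=E
Step 3 (up): focus=E path=root depth=0 children=['H', 'Q', 'B'] (at root)

Answer: valid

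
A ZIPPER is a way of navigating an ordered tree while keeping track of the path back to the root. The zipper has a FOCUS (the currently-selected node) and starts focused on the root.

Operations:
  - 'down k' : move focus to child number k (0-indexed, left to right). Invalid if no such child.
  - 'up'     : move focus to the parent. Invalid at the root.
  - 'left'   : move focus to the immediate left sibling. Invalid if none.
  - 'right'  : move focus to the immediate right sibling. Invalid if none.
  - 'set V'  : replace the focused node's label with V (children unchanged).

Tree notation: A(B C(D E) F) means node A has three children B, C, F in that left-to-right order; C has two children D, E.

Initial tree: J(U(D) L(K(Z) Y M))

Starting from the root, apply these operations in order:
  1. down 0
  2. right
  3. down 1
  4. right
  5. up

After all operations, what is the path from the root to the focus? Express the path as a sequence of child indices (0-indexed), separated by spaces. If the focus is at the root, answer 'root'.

Step 1 (down 0): focus=U path=0 depth=1 children=['D'] left=[] right=['L'] parent=J
Step 2 (right): focus=L path=1 depth=1 children=['K', 'Y', 'M'] left=['U'] right=[] parent=J
Step 3 (down 1): focus=Y path=1/1 depth=2 children=[] left=['K'] right=['M'] parent=L
Step 4 (right): focus=M path=1/2 depth=2 children=[] left=['K', 'Y'] right=[] parent=L
Step 5 (up): focus=L path=1 depth=1 children=['K', 'Y', 'M'] left=['U'] right=[] parent=J

Answer: 1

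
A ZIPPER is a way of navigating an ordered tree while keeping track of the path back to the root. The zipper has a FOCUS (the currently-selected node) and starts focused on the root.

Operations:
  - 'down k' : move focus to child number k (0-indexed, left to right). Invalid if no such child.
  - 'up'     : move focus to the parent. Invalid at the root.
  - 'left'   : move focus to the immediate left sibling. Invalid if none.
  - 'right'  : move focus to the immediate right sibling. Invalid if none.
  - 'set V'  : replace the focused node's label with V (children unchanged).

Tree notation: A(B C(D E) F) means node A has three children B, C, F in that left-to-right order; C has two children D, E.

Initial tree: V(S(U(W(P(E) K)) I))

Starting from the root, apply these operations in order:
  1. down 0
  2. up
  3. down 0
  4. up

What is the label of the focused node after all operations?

Step 1 (down 0): focus=S path=0 depth=1 children=['U', 'I'] left=[] right=[] parent=V
Step 2 (up): focus=V path=root depth=0 children=['S'] (at root)
Step 3 (down 0): focus=S path=0 depth=1 children=['U', 'I'] left=[] right=[] parent=V
Step 4 (up): focus=V path=root depth=0 children=['S'] (at root)

Answer: V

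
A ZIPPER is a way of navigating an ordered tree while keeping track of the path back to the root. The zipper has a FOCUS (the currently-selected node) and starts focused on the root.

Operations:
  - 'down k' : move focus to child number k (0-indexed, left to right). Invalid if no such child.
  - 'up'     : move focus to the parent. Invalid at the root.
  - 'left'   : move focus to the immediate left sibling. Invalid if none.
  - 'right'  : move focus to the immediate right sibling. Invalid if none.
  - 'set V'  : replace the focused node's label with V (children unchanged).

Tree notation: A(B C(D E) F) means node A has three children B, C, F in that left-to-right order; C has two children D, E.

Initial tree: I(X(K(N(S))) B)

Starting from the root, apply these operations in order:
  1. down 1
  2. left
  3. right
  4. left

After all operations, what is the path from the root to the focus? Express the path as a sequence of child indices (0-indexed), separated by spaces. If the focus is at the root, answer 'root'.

Answer: 0

Derivation:
Step 1 (down 1): focus=B path=1 depth=1 children=[] left=['X'] right=[] parent=I
Step 2 (left): focus=X path=0 depth=1 children=['K'] left=[] right=['B'] parent=I
Step 3 (right): focus=B path=1 depth=1 children=[] left=['X'] right=[] parent=I
Step 4 (left): focus=X path=0 depth=1 children=['K'] left=[] right=['B'] parent=I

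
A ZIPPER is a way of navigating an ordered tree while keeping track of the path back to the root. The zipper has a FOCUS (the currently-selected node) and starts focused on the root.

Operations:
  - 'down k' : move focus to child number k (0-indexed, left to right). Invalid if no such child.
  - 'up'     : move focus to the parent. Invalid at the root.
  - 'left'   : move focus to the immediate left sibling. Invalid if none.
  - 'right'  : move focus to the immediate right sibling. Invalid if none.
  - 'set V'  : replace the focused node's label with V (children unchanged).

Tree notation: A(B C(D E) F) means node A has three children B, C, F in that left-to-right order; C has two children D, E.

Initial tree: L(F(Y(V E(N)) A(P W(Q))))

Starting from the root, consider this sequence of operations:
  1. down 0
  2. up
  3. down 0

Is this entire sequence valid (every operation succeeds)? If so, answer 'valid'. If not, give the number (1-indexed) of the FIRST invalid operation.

Answer: valid

Derivation:
Step 1 (down 0): focus=F path=0 depth=1 children=['Y', 'A'] left=[] right=[] parent=L
Step 2 (up): focus=L path=root depth=0 children=['F'] (at root)
Step 3 (down 0): focus=F path=0 depth=1 children=['Y', 'A'] left=[] right=[] parent=L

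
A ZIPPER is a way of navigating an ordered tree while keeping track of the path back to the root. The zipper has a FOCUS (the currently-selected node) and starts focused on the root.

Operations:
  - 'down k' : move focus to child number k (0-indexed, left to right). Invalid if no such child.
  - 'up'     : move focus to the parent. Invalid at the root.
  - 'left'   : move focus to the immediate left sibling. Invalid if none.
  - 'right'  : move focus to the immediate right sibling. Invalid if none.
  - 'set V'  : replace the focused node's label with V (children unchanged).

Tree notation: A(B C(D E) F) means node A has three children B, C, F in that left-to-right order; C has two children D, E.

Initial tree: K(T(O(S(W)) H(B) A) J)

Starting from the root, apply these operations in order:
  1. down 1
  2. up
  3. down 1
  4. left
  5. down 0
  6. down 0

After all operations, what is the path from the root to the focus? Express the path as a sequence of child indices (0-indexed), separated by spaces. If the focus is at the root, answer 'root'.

Step 1 (down 1): focus=J path=1 depth=1 children=[] left=['T'] right=[] parent=K
Step 2 (up): focus=K path=root depth=0 children=['T', 'J'] (at root)
Step 3 (down 1): focus=J path=1 depth=1 children=[] left=['T'] right=[] parent=K
Step 4 (left): focus=T path=0 depth=1 children=['O', 'H', 'A'] left=[] right=['J'] parent=K
Step 5 (down 0): focus=O path=0/0 depth=2 children=['S'] left=[] right=['H', 'A'] parent=T
Step 6 (down 0): focus=S path=0/0/0 depth=3 children=['W'] left=[] right=[] parent=O

Answer: 0 0 0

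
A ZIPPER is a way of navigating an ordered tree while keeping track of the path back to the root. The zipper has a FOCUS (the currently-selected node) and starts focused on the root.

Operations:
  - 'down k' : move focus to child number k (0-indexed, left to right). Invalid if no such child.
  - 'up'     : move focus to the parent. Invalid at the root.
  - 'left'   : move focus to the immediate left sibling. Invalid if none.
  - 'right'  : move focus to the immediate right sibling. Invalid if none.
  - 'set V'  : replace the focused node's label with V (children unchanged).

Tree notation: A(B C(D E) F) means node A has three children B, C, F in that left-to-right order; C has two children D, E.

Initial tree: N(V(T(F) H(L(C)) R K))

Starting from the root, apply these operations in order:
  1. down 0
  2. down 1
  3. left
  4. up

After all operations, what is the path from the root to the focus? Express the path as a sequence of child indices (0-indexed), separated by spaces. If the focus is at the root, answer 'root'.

Answer: 0

Derivation:
Step 1 (down 0): focus=V path=0 depth=1 children=['T', 'H', 'R', 'K'] left=[] right=[] parent=N
Step 2 (down 1): focus=H path=0/1 depth=2 children=['L'] left=['T'] right=['R', 'K'] parent=V
Step 3 (left): focus=T path=0/0 depth=2 children=['F'] left=[] right=['H', 'R', 'K'] parent=V
Step 4 (up): focus=V path=0 depth=1 children=['T', 'H', 'R', 'K'] left=[] right=[] parent=N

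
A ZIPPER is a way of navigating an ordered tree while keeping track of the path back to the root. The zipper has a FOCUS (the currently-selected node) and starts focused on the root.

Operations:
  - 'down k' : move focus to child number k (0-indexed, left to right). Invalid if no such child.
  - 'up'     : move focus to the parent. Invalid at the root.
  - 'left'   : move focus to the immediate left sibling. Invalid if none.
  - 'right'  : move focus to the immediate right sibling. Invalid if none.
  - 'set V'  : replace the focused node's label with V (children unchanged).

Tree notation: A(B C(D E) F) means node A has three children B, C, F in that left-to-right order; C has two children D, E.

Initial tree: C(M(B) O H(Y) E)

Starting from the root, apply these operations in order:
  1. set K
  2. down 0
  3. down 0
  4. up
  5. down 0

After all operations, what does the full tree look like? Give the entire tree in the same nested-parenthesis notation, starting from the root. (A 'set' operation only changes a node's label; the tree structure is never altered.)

Answer: K(M(B) O H(Y) E)

Derivation:
Step 1 (set K): focus=K path=root depth=0 children=['M', 'O', 'H', 'E'] (at root)
Step 2 (down 0): focus=M path=0 depth=1 children=['B'] left=[] right=['O', 'H', 'E'] parent=K
Step 3 (down 0): focus=B path=0/0 depth=2 children=[] left=[] right=[] parent=M
Step 4 (up): focus=M path=0 depth=1 children=['B'] left=[] right=['O', 'H', 'E'] parent=K
Step 5 (down 0): focus=B path=0/0 depth=2 children=[] left=[] right=[] parent=M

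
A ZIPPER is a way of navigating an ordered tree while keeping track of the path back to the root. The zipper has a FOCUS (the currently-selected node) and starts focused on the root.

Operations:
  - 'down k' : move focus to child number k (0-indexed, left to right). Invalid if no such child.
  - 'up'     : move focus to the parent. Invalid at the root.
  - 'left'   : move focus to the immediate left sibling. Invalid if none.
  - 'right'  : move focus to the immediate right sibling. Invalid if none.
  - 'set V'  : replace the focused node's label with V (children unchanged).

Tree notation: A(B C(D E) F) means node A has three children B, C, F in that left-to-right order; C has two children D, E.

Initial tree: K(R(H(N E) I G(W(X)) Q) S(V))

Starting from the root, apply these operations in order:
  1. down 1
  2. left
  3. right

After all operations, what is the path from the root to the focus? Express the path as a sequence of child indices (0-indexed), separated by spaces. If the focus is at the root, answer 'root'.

Answer: 1

Derivation:
Step 1 (down 1): focus=S path=1 depth=1 children=['V'] left=['R'] right=[] parent=K
Step 2 (left): focus=R path=0 depth=1 children=['H', 'I', 'G', 'Q'] left=[] right=['S'] parent=K
Step 3 (right): focus=S path=1 depth=1 children=['V'] left=['R'] right=[] parent=K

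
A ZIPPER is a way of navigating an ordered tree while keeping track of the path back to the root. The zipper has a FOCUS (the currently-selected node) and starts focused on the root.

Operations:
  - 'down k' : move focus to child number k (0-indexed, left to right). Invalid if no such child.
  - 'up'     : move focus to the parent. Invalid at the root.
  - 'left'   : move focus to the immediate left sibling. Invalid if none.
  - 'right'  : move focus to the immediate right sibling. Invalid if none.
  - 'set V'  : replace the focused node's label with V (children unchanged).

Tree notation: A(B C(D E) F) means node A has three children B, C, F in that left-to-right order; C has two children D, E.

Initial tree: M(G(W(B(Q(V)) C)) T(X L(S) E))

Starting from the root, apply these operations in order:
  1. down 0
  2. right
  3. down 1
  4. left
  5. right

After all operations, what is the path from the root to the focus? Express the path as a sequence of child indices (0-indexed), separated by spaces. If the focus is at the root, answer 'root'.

Step 1 (down 0): focus=G path=0 depth=1 children=['W'] left=[] right=['T'] parent=M
Step 2 (right): focus=T path=1 depth=1 children=['X', 'L', 'E'] left=['G'] right=[] parent=M
Step 3 (down 1): focus=L path=1/1 depth=2 children=['S'] left=['X'] right=['E'] parent=T
Step 4 (left): focus=X path=1/0 depth=2 children=[] left=[] right=['L', 'E'] parent=T
Step 5 (right): focus=L path=1/1 depth=2 children=['S'] left=['X'] right=['E'] parent=T

Answer: 1 1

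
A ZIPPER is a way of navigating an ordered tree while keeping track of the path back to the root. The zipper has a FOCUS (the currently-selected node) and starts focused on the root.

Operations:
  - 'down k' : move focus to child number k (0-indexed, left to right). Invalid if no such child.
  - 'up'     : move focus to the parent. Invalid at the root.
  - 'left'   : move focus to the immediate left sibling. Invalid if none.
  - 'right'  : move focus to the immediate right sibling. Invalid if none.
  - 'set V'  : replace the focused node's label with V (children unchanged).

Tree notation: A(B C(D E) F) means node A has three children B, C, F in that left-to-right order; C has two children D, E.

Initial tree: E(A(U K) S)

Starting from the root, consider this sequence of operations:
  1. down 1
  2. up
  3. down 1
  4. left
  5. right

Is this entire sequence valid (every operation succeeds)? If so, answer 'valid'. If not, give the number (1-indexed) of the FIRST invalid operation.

Step 1 (down 1): focus=S path=1 depth=1 children=[] left=['A'] right=[] parent=E
Step 2 (up): focus=E path=root depth=0 children=['A', 'S'] (at root)
Step 3 (down 1): focus=S path=1 depth=1 children=[] left=['A'] right=[] parent=E
Step 4 (left): focus=A path=0 depth=1 children=['U', 'K'] left=[] right=['S'] parent=E
Step 5 (right): focus=S path=1 depth=1 children=[] left=['A'] right=[] parent=E

Answer: valid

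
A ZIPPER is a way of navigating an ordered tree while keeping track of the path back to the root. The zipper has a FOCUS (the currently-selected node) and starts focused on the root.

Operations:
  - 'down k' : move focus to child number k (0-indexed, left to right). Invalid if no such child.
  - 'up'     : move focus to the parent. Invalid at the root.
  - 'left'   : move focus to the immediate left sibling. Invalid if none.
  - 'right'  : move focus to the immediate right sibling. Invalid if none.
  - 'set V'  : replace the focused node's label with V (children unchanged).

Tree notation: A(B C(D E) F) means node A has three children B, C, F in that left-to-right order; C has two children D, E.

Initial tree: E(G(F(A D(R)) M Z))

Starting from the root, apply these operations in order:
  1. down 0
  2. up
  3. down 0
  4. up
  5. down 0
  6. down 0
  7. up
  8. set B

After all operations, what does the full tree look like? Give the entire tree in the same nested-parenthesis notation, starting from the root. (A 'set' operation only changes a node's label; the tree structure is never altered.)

Answer: E(B(F(A D(R)) M Z))

Derivation:
Step 1 (down 0): focus=G path=0 depth=1 children=['F', 'M', 'Z'] left=[] right=[] parent=E
Step 2 (up): focus=E path=root depth=0 children=['G'] (at root)
Step 3 (down 0): focus=G path=0 depth=1 children=['F', 'M', 'Z'] left=[] right=[] parent=E
Step 4 (up): focus=E path=root depth=0 children=['G'] (at root)
Step 5 (down 0): focus=G path=0 depth=1 children=['F', 'M', 'Z'] left=[] right=[] parent=E
Step 6 (down 0): focus=F path=0/0 depth=2 children=['A', 'D'] left=[] right=['M', 'Z'] parent=G
Step 7 (up): focus=G path=0 depth=1 children=['F', 'M', 'Z'] left=[] right=[] parent=E
Step 8 (set B): focus=B path=0 depth=1 children=['F', 'M', 'Z'] left=[] right=[] parent=E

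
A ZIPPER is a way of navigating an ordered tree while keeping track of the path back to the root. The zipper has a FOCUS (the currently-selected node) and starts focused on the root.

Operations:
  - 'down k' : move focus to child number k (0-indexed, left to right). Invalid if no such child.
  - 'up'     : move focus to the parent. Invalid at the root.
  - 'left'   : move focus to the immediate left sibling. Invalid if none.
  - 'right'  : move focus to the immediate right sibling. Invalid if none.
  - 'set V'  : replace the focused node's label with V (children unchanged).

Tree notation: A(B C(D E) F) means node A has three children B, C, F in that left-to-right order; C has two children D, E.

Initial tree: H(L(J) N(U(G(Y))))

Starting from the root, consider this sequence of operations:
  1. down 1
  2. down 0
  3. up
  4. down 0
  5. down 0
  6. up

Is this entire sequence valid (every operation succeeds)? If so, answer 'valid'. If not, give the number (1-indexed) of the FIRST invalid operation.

Answer: valid

Derivation:
Step 1 (down 1): focus=N path=1 depth=1 children=['U'] left=['L'] right=[] parent=H
Step 2 (down 0): focus=U path=1/0 depth=2 children=['G'] left=[] right=[] parent=N
Step 3 (up): focus=N path=1 depth=1 children=['U'] left=['L'] right=[] parent=H
Step 4 (down 0): focus=U path=1/0 depth=2 children=['G'] left=[] right=[] parent=N
Step 5 (down 0): focus=G path=1/0/0 depth=3 children=['Y'] left=[] right=[] parent=U
Step 6 (up): focus=U path=1/0 depth=2 children=['G'] left=[] right=[] parent=N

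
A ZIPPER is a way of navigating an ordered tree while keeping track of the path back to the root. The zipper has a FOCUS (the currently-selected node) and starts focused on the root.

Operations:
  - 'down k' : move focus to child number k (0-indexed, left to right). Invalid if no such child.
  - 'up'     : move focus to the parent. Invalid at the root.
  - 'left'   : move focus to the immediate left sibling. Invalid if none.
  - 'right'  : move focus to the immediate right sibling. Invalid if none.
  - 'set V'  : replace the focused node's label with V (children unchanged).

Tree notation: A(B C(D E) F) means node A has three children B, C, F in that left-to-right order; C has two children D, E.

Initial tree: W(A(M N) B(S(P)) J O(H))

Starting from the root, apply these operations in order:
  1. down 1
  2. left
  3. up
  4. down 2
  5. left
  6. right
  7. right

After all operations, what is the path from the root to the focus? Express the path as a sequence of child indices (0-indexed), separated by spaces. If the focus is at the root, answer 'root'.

Answer: 3

Derivation:
Step 1 (down 1): focus=B path=1 depth=1 children=['S'] left=['A'] right=['J', 'O'] parent=W
Step 2 (left): focus=A path=0 depth=1 children=['M', 'N'] left=[] right=['B', 'J', 'O'] parent=W
Step 3 (up): focus=W path=root depth=0 children=['A', 'B', 'J', 'O'] (at root)
Step 4 (down 2): focus=J path=2 depth=1 children=[] left=['A', 'B'] right=['O'] parent=W
Step 5 (left): focus=B path=1 depth=1 children=['S'] left=['A'] right=['J', 'O'] parent=W
Step 6 (right): focus=J path=2 depth=1 children=[] left=['A', 'B'] right=['O'] parent=W
Step 7 (right): focus=O path=3 depth=1 children=['H'] left=['A', 'B', 'J'] right=[] parent=W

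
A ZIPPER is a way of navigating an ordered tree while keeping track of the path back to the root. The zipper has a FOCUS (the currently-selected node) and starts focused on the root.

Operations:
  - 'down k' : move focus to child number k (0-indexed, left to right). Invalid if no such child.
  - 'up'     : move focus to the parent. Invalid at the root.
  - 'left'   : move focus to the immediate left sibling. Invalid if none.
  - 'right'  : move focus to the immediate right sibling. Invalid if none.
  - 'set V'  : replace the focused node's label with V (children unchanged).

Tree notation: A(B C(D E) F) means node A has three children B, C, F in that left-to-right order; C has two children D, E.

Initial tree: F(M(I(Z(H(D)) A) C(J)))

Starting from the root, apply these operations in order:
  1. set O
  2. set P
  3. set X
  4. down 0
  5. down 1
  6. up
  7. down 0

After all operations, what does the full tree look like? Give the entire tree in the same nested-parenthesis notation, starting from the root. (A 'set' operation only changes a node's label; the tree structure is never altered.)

Step 1 (set O): focus=O path=root depth=0 children=['M'] (at root)
Step 2 (set P): focus=P path=root depth=0 children=['M'] (at root)
Step 3 (set X): focus=X path=root depth=0 children=['M'] (at root)
Step 4 (down 0): focus=M path=0 depth=1 children=['I', 'C'] left=[] right=[] parent=X
Step 5 (down 1): focus=C path=0/1 depth=2 children=['J'] left=['I'] right=[] parent=M
Step 6 (up): focus=M path=0 depth=1 children=['I', 'C'] left=[] right=[] parent=X
Step 7 (down 0): focus=I path=0/0 depth=2 children=['Z', 'A'] left=[] right=['C'] parent=M

Answer: X(M(I(Z(H(D)) A) C(J)))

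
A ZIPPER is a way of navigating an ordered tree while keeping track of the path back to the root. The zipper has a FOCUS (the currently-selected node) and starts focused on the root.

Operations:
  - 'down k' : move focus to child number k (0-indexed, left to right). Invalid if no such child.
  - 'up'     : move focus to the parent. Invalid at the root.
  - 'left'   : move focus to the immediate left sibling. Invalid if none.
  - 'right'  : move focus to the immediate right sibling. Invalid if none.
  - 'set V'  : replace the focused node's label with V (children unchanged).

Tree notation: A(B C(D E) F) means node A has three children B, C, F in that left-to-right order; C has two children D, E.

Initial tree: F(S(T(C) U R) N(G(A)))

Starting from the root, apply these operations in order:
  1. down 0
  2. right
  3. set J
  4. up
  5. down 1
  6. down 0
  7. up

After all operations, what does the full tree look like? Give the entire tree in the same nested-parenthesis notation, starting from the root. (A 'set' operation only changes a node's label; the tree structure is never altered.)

Step 1 (down 0): focus=S path=0 depth=1 children=['T', 'U', 'R'] left=[] right=['N'] parent=F
Step 2 (right): focus=N path=1 depth=1 children=['G'] left=['S'] right=[] parent=F
Step 3 (set J): focus=J path=1 depth=1 children=['G'] left=['S'] right=[] parent=F
Step 4 (up): focus=F path=root depth=0 children=['S', 'J'] (at root)
Step 5 (down 1): focus=J path=1 depth=1 children=['G'] left=['S'] right=[] parent=F
Step 6 (down 0): focus=G path=1/0 depth=2 children=['A'] left=[] right=[] parent=J
Step 7 (up): focus=J path=1 depth=1 children=['G'] left=['S'] right=[] parent=F

Answer: F(S(T(C) U R) J(G(A)))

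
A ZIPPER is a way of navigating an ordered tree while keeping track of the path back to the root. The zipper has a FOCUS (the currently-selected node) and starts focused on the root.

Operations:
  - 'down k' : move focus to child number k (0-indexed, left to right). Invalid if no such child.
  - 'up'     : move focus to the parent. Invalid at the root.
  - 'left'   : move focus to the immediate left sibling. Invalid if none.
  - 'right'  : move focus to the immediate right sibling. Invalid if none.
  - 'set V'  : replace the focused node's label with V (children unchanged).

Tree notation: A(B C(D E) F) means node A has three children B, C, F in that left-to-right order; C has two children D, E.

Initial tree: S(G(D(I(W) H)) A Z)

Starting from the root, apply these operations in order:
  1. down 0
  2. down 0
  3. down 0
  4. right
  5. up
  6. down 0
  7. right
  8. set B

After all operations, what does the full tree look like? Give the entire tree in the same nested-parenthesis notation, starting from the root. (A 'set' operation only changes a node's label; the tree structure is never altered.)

Answer: S(G(D(I(W) B)) A Z)

Derivation:
Step 1 (down 0): focus=G path=0 depth=1 children=['D'] left=[] right=['A', 'Z'] parent=S
Step 2 (down 0): focus=D path=0/0 depth=2 children=['I', 'H'] left=[] right=[] parent=G
Step 3 (down 0): focus=I path=0/0/0 depth=3 children=['W'] left=[] right=['H'] parent=D
Step 4 (right): focus=H path=0/0/1 depth=3 children=[] left=['I'] right=[] parent=D
Step 5 (up): focus=D path=0/0 depth=2 children=['I', 'H'] left=[] right=[] parent=G
Step 6 (down 0): focus=I path=0/0/0 depth=3 children=['W'] left=[] right=['H'] parent=D
Step 7 (right): focus=H path=0/0/1 depth=3 children=[] left=['I'] right=[] parent=D
Step 8 (set B): focus=B path=0/0/1 depth=3 children=[] left=['I'] right=[] parent=D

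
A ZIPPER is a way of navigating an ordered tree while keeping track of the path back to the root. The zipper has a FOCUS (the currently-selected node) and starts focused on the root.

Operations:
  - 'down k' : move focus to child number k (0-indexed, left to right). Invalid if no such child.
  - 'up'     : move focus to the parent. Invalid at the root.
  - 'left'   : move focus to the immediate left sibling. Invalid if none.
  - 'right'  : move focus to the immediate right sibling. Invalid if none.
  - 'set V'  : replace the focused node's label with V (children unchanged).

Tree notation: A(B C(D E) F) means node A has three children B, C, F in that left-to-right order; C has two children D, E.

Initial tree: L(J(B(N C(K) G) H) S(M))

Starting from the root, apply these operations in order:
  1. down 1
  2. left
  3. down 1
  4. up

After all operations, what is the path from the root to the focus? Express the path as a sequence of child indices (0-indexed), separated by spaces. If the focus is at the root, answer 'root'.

Step 1 (down 1): focus=S path=1 depth=1 children=['M'] left=['J'] right=[] parent=L
Step 2 (left): focus=J path=0 depth=1 children=['B', 'H'] left=[] right=['S'] parent=L
Step 3 (down 1): focus=H path=0/1 depth=2 children=[] left=['B'] right=[] parent=J
Step 4 (up): focus=J path=0 depth=1 children=['B', 'H'] left=[] right=['S'] parent=L

Answer: 0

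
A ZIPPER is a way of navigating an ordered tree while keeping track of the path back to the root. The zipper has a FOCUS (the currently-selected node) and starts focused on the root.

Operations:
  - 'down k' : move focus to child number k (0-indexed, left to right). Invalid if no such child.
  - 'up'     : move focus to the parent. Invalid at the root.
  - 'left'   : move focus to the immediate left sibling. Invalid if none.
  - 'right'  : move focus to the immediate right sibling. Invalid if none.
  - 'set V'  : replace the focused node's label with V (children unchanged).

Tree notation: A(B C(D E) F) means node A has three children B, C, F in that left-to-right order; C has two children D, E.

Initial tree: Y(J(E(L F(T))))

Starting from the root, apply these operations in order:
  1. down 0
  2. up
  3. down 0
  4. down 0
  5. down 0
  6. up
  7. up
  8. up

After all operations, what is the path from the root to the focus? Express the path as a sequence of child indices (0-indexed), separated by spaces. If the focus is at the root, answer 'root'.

Step 1 (down 0): focus=J path=0 depth=1 children=['E'] left=[] right=[] parent=Y
Step 2 (up): focus=Y path=root depth=0 children=['J'] (at root)
Step 3 (down 0): focus=J path=0 depth=1 children=['E'] left=[] right=[] parent=Y
Step 4 (down 0): focus=E path=0/0 depth=2 children=['L', 'F'] left=[] right=[] parent=J
Step 5 (down 0): focus=L path=0/0/0 depth=3 children=[] left=[] right=['F'] parent=E
Step 6 (up): focus=E path=0/0 depth=2 children=['L', 'F'] left=[] right=[] parent=J
Step 7 (up): focus=J path=0 depth=1 children=['E'] left=[] right=[] parent=Y
Step 8 (up): focus=Y path=root depth=0 children=['J'] (at root)

Answer: root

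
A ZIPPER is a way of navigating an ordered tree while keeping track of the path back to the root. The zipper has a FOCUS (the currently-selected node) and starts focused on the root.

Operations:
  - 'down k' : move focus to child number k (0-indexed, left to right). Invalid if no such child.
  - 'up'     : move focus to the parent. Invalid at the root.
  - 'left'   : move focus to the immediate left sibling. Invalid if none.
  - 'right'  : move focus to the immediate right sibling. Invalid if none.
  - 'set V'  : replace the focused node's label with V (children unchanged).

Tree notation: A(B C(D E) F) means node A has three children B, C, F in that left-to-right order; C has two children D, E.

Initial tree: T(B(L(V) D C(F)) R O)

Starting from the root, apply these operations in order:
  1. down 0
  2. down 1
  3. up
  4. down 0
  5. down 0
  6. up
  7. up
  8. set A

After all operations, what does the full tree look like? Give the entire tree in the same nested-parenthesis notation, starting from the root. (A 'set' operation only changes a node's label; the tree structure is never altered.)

Answer: T(A(L(V) D C(F)) R O)

Derivation:
Step 1 (down 0): focus=B path=0 depth=1 children=['L', 'D', 'C'] left=[] right=['R', 'O'] parent=T
Step 2 (down 1): focus=D path=0/1 depth=2 children=[] left=['L'] right=['C'] parent=B
Step 3 (up): focus=B path=0 depth=1 children=['L', 'D', 'C'] left=[] right=['R', 'O'] parent=T
Step 4 (down 0): focus=L path=0/0 depth=2 children=['V'] left=[] right=['D', 'C'] parent=B
Step 5 (down 0): focus=V path=0/0/0 depth=3 children=[] left=[] right=[] parent=L
Step 6 (up): focus=L path=0/0 depth=2 children=['V'] left=[] right=['D', 'C'] parent=B
Step 7 (up): focus=B path=0 depth=1 children=['L', 'D', 'C'] left=[] right=['R', 'O'] parent=T
Step 8 (set A): focus=A path=0 depth=1 children=['L', 'D', 'C'] left=[] right=['R', 'O'] parent=T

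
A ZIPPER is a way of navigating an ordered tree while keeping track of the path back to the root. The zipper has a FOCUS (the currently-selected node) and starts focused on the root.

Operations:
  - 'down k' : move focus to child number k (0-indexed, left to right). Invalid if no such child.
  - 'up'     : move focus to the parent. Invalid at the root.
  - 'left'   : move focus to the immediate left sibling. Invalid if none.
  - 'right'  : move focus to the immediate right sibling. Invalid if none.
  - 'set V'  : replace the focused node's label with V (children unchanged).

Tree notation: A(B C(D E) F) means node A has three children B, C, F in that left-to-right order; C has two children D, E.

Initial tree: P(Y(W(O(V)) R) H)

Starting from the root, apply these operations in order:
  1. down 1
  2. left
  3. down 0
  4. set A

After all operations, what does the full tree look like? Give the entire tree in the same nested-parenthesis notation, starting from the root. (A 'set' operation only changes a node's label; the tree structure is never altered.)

Step 1 (down 1): focus=H path=1 depth=1 children=[] left=['Y'] right=[] parent=P
Step 2 (left): focus=Y path=0 depth=1 children=['W', 'R'] left=[] right=['H'] parent=P
Step 3 (down 0): focus=W path=0/0 depth=2 children=['O'] left=[] right=['R'] parent=Y
Step 4 (set A): focus=A path=0/0 depth=2 children=['O'] left=[] right=['R'] parent=Y

Answer: P(Y(A(O(V)) R) H)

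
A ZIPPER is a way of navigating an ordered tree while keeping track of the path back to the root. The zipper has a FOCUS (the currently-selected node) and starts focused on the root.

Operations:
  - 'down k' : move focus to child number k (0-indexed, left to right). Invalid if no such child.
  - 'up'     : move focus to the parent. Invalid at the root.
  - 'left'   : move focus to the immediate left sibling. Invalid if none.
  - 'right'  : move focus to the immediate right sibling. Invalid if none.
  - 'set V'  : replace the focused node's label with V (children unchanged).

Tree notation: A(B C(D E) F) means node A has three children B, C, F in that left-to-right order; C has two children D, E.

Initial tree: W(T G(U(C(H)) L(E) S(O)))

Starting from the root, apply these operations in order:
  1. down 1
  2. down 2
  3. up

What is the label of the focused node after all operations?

Step 1 (down 1): focus=G path=1 depth=1 children=['U', 'L', 'S'] left=['T'] right=[] parent=W
Step 2 (down 2): focus=S path=1/2 depth=2 children=['O'] left=['U', 'L'] right=[] parent=G
Step 3 (up): focus=G path=1 depth=1 children=['U', 'L', 'S'] left=['T'] right=[] parent=W

Answer: G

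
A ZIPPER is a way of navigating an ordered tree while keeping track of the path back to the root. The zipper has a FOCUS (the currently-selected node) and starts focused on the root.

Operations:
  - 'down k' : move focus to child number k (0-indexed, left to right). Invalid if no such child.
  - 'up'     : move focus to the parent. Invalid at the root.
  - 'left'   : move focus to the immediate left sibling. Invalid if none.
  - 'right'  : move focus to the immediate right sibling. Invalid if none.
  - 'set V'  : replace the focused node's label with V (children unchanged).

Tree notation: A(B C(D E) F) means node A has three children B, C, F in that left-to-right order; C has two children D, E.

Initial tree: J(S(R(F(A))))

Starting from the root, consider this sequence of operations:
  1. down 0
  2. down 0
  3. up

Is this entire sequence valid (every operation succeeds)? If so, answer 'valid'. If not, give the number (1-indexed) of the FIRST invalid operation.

Answer: valid

Derivation:
Step 1 (down 0): focus=S path=0 depth=1 children=['R'] left=[] right=[] parent=J
Step 2 (down 0): focus=R path=0/0 depth=2 children=['F'] left=[] right=[] parent=S
Step 3 (up): focus=S path=0 depth=1 children=['R'] left=[] right=[] parent=J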